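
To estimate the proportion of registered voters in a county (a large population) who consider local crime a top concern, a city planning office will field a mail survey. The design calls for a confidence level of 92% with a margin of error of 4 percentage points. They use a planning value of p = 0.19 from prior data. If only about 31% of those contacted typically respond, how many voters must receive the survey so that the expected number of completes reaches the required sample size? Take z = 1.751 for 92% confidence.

952

Completed interviews needed: n₀ = 1.751² × 0.1539 / 0.040² ≈ 294.91 → 295.
At a 31% response rate, contacts needed = 295 / 0.31 ≈ 951.61 → 952.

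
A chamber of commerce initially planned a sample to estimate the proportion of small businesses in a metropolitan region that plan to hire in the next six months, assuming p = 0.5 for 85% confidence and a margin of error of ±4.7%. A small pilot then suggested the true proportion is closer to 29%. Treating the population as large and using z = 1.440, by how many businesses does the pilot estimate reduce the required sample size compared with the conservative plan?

41

Conservative (p = 0.5): n = 1.440² × 0.25 / 0.047² ≈ 234.68 → 235.
Using p = 0.29: p(1−p) = 0.2059, so n = 1.440² × 0.2059 / 0.047² ≈ 193.28 → 194.
Reduction: 235 − 194 = 41.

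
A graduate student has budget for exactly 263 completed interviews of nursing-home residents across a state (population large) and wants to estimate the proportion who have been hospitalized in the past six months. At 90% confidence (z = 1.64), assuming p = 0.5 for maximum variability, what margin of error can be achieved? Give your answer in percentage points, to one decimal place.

SE(p̂) = √[p(1−p)/n] = √[0.2500/263] = 0.03083.
E = z × SE = 1.64 × 0.03083 = 0.05056, or 5.1 percentage points.

5.1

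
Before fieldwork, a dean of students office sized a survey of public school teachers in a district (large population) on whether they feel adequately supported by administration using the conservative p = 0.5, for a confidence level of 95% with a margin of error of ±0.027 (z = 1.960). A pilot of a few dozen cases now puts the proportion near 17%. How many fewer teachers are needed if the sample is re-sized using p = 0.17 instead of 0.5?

574

Conservative (p = 0.5): n = 1.960² × 0.25 / 0.027² ≈ 1317.42 → 1318.
Using p = 0.17: p(1−p) = 0.1411, so n = 1.960² × 0.1411 / 0.027² ≈ 743.55 → 744.
Reduction: 1318 − 744 = 574.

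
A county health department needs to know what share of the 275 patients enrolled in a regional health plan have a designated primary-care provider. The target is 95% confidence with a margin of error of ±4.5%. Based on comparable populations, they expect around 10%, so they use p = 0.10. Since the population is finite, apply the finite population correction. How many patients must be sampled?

For 95% confidence, z = 1.960.
Unadjusted: n₀ = 1.960² × 0.10 × 0.90 / 0.045² ≈ 170.74, so n₀ = 171.
Finite population correction with N = 275: n = n₀ / (1 + (n₀−1)/N) = 171 / (1 + 170/275) = 171 / 1.6182 ≈ 105.67.
Rounding up, n = 106.

106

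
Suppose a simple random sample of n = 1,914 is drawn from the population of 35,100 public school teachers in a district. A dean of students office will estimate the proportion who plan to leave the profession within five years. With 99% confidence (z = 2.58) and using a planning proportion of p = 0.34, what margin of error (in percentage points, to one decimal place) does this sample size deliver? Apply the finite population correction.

Finite-population factor: (N−n)/(N−1) = (35100−1914)/(35100−1) = 0.9455.
SE(p̂) = √[p(1−p)/n · (N−n)/(N−1)] = √[0.2244/1914 × 0.9455] = 0.01053.
E = z × SE = 2.58 × 0.01053 = 0.02716 ≈ 2.7 percentage points.

2.7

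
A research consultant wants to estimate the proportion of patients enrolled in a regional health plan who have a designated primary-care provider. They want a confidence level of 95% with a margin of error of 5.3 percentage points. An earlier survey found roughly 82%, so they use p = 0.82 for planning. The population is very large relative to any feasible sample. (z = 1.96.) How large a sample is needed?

With p = 0.82, p(1−p) = 0.1476.
n = z²·p(1−p)/E² = 1.96² × 0.1476 / 0.053² = 3.8416 × 0.1476 / 0.002809 ≈ 201.86.
Rounding up gives n = 202.

202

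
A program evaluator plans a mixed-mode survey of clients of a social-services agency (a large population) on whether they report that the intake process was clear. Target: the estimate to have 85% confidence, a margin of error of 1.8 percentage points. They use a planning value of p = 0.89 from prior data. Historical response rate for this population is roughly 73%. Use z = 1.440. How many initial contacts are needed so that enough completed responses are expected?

Completed interviews needed: n₀ = 1.440² × 0.0979 / 0.018² ≈ 626.56 → 627.
At a 73% response rate, contacts needed = 627 / 0.73 ≈ 858.90 → 859.

859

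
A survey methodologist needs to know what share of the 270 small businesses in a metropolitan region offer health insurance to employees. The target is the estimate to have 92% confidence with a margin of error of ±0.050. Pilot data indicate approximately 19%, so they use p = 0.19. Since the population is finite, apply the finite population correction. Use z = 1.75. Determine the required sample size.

Unadjusted: n₀ = 1.75² × 0.19 × 0.81 / 0.050² ≈ 188.53, so n₀ = 189.
Finite population correction with N = 270: n = n₀ / (1 + (n₀−1)/N) = 189 / (1 + 188/270) = 189 / 1.6963 ≈ 111.42.
Rounding up, n = 112.

112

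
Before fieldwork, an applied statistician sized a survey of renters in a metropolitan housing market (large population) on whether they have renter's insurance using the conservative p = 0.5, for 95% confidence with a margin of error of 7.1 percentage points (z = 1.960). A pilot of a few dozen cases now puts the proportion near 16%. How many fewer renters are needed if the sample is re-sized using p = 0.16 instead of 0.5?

88

Conservative (p = 0.5): n = 1.960² × 0.25 / 0.071² ≈ 190.52 → 191.
Using p = 0.16: p(1−p) = 0.1344, so n = 1.960² × 0.1344 / 0.071² ≈ 102.42 → 103.
Reduction: 191 − 103 = 88.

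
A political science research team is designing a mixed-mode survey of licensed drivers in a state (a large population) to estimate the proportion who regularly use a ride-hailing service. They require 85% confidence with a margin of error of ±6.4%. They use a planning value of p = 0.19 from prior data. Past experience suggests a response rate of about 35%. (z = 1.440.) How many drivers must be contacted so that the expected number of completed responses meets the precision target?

223

Completed interviews needed: n₀ = 1.440² × 0.1539 / 0.064² ≈ 77.91 → 78.
At a 35% response rate, contacts needed = 78 / 0.35 ≈ 222.86 → 223.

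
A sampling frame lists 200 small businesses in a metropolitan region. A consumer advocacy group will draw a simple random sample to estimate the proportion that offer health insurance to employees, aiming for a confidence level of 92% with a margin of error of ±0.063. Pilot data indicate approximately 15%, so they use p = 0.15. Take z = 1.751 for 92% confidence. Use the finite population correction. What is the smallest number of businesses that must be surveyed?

67

Unadjusted: n₀ = 1.751² × 0.15 × 0.85 / 0.063² ≈ 98.49, so n₀ = 99.
Finite population correction with N = 200: n = n₀ / (1 + (n₀−1)/N) = 99 / (1 + 98/200) = 99 / 1.4900 ≈ 66.44.
Rounding up, n = 67.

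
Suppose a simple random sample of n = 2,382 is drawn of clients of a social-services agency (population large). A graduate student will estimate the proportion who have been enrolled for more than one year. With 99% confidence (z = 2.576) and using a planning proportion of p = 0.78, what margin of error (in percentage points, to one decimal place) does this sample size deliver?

SE(p̂) = √[p(1−p)/n] = √[0.1716/2382] = 0.00849.
E = z × SE = 2.576 × 0.00849 = 0.02186, or 2.2 percentage points.

2.2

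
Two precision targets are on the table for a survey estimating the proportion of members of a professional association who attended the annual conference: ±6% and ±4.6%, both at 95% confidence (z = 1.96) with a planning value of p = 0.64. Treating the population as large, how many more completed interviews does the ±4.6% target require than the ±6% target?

At ±6%: n = 1.96² × 0.2304 / 0.060² ≈ 245.86 → 246.
At ±4.6%: n = 1.96² × 0.2304 / 0.046² ≈ 418.29 → 419.
Additional respondents: 419 − 246 = 173.

173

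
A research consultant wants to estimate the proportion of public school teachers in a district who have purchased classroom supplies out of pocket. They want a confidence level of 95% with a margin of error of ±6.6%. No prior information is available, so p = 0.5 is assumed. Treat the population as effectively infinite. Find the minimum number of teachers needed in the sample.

221

For 95% confidence, z = 1.96.
With p = 0.5, p(1−p) = 0.25.
n = z²·p(1−p)/E² = 1.96² × 0.2500 / 0.066² = 3.8416 × 0.2500 / 0.004356 ≈ 220.48.
Rounding up gives n = 221.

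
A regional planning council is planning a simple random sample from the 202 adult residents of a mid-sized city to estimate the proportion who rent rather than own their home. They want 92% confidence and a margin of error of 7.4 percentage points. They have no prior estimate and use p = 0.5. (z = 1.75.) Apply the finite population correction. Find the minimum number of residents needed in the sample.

Unadjusted: n₀ = 1.75² × 0.50 × 0.50 / 0.074² ≈ 139.81, so n₀ = 140.
Finite population correction with N = 202: n = n₀ / (1 + (n₀−1)/N) = 140 / (1 + 139/202) = 140 / 1.6881 ≈ 82.93.
Rounding up, n = 83.

83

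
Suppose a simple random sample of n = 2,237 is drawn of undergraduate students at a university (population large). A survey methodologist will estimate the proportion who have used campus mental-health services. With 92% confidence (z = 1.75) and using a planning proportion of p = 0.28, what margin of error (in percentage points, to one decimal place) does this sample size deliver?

SE(p̂) = √[p(1−p)/n] = √[0.2016/2237] = 0.00949.
E = z × SE = 1.75 × 0.00949 = 0.01661, or 1.7 percentage points.

1.7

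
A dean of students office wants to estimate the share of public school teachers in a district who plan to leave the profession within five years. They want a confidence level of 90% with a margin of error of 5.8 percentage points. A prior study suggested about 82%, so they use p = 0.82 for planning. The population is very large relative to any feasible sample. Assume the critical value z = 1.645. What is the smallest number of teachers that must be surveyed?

With p = 0.82, p(1−p) = 0.1476.
n = z²·p(1−p)/E² = 1.645² × 0.1476 / 0.058² = 2.7060 × 0.1476 / 0.003364 ≈ 118.73.
Rounding up gives n = 119.

119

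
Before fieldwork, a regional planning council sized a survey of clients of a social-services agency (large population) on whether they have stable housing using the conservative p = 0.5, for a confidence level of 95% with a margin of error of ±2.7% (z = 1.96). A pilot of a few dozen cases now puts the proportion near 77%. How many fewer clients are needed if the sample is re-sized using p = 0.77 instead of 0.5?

Conservative (p = 0.5): n = 1.96² × 0.25 / 0.027² ≈ 1317.42 → 1318.
Using p = 0.77: p(1−p) = 0.1771, so n = 1.96² × 0.1771 / 0.027² ≈ 933.26 → 934.
Reduction: 1318 − 934 = 384.

384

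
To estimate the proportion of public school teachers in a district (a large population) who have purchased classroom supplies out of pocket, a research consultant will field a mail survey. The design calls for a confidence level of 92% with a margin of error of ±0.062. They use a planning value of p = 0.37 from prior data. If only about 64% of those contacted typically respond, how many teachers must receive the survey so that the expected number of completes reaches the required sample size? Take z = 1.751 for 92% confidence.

291

Completed interviews needed: n₀ = 1.751² × 0.2331 / 0.062² ≈ 185.92 → 186.
At a 64% response rate, contacts needed = 186 / 0.64 ≈ 290.62 → 291.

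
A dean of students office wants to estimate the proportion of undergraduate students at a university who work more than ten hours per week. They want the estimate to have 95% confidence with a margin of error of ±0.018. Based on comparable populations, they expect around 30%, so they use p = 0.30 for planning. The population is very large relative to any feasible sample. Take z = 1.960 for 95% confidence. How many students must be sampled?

2490

With p = 0.30, p(1−p) = 0.2100.
n = z²·p(1−p)/E² = 1.960² × 0.2100 / 0.018² = 3.8416 × 0.2100 / 0.000324 ≈ 2489.93.
Rounding up gives n = 2490.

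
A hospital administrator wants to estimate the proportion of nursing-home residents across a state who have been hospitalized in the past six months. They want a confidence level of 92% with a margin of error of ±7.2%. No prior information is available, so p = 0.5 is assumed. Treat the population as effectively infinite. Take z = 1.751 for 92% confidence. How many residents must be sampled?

148

With p = 0.5, p(1−p) = 0.25.
n = z²·p(1−p)/E² = 1.751² × 0.2500 / 0.072² = 3.0660 × 0.2500 / 0.005184 ≈ 147.86.
Rounding up gives n = 148.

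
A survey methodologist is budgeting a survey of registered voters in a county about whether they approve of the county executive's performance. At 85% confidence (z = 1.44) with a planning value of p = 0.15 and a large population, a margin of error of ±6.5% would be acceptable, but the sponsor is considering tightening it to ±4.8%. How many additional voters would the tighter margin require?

52

At ±6.5%: n = 1.44² × 0.1275 / 0.065² ≈ 62.58 → 63.
At ±4.8%: n = 1.44² × 0.1275 / 0.048² ≈ 114.75 → 115.
Additional respondents: 115 − 63 = 52.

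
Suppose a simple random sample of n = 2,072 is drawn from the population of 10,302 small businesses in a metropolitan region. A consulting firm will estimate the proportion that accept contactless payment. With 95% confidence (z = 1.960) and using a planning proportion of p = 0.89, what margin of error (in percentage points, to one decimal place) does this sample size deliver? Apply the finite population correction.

Finite-population factor: (N−n)/(N−1) = (10302−2072)/(10302−1) = 0.7990.
SE(p̂) = √[p(1−p)/n · (N−n)/(N−1)] = √[0.0979/2072 × 0.7990] = 0.00614.
E = z × SE = 1.960 × 0.00614 = 0.01204 ≈ 1.2 percentage points.

1.2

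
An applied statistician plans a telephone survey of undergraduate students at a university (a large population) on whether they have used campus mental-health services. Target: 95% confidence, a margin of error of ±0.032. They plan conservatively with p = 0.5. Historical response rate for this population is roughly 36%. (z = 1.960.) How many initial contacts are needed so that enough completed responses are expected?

2606

Completed interviews needed: n₀ = 1.960² × 0.2500 / 0.032² ≈ 937.89 → 938.
At a 36% response rate, contacts needed = 938 / 0.36 ≈ 2605.56 → 2606.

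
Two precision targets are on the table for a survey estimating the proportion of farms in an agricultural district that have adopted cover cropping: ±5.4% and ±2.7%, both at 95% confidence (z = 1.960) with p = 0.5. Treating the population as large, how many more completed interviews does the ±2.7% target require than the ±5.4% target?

988

At ±5.4%: n = 1.960² × 0.2500 / 0.054² ≈ 329.36 → 330.
At ±2.7%: n = 1.960² × 0.2500 / 0.027² ≈ 1317.42 → 1318.
Additional respondents: 1318 − 330 = 988.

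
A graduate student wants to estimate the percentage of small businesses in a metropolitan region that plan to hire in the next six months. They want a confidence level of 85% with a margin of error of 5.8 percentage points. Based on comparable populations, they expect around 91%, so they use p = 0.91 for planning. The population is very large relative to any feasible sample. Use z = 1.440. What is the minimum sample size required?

With p = 0.91, p(1−p) = 0.0819.
n = z²·p(1−p)/E² = 1.440² × 0.0819 / 0.058² = 2.0736 × 0.0819 / 0.003364 ≈ 50.48.
Rounding up gives n = 51.

51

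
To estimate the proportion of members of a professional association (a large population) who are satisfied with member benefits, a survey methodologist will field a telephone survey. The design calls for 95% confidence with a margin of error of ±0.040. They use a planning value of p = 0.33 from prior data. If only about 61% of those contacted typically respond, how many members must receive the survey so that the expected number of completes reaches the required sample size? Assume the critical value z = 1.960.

871

Completed interviews needed: n₀ = 1.960² × 0.2211 / 0.040² ≈ 530.86 → 531.
At a 61% response rate, contacts needed = 531 / 0.61 ≈ 870.49 → 871.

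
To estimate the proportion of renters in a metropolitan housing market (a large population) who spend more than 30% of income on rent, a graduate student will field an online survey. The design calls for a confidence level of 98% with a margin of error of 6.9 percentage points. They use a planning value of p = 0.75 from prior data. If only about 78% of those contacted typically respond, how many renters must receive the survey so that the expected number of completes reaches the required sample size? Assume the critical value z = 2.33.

Completed interviews needed: n₀ = 2.33² × 0.1875 / 0.069² ≈ 213.80 → 214.
At a 78% response rate, contacts needed = 214 / 0.78 ≈ 274.36 → 275.

275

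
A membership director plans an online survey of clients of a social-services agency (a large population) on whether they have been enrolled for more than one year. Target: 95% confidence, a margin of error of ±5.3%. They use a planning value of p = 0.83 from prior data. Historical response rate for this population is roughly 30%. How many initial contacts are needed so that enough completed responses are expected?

For 95% confidence, z = 1.96.
Completed interviews needed: n₀ = 1.96² × 0.1411 / 0.053² ≈ 192.97 → 193.
At a 30% response rate, contacts needed = 193 / 0.30 ≈ 643.33 → 644.

644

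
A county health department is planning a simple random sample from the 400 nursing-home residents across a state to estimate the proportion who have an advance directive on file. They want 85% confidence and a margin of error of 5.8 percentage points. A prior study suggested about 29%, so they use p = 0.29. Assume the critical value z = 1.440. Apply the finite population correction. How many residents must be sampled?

97

Unadjusted: n₀ = 1.440² × 0.29 × 0.71 / 0.058² ≈ 126.92, so n₀ = 127.
Finite population correction with N = 400: n = n₀ / (1 + (n₀−1)/N) = 127 / (1 + 126/400) = 127 / 1.3150 ≈ 96.58.
Rounding up, n = 97.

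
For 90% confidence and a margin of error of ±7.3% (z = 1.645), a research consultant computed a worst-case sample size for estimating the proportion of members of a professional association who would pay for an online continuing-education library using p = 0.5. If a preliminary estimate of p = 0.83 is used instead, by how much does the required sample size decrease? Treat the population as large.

Conservative (p = 0.5): n = 1.645² × 0.25 / 0.073² ≈ 126.95 → 127.
Using p = 0.83: p(1−p) = 0.1411, so n = 1.645² × 0.1411 / 0.073² ≈ 71.65 → 72.
Reduction: 127 − 72 = 55.

55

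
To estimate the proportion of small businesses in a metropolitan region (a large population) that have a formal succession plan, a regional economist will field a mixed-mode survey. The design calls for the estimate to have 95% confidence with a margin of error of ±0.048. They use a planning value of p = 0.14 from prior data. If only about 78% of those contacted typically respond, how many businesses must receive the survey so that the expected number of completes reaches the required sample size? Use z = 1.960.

258

Completed interviews needed: n₀ = 1.960² × 0.1204 / 0.048² ≈ 200.75 → 201.
At a 78% response rate, contacts needed = 201 / 0.78 ≈ 257.69 → 258.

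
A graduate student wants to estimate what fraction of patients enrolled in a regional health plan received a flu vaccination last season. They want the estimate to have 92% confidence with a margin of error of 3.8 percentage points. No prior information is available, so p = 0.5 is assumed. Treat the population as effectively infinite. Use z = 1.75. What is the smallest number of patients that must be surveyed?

With p = 0.5, p(1−p) = 0.25.
n = z²·p(1−p)/E² = 1.75² × 0.2500 / 0.038² = 3.0625 × 0.2500 / 0.001444 ≈ 530.21.
Rounding up gives n = 531.

531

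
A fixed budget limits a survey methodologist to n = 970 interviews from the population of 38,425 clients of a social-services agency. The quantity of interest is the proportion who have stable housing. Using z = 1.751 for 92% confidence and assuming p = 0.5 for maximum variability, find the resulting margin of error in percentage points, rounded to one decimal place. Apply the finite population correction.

2.8

Finite-population factor: (N−n)/(N−1) = (38425−970)/(38425−1) = 0.9748.
SE(p̂) = √[p(1−p)/n · (N−n)/(N−1)] = √[0.2500/970 × 0.9748] = 0.01585.
E = z × SE = 1.751 × 0.01585 = 0.02775 ≈ 2.8 percentage points.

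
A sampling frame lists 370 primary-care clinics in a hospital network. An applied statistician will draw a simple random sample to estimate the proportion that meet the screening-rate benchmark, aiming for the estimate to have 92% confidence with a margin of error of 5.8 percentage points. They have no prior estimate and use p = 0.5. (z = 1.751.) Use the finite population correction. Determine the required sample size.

142

Unadjusted: n₀ = 1.751² × 0.50 × 0.50 / 0.058² ≈ 227.85, so n₀ = 228.
Finite population correction with N = 370: n = n₀ / (1 + (n₀−1)/N) = 228 / (1 + 227/370) = 228 / 1.6135 ≈ 141.31.
Rounding up, n = 142.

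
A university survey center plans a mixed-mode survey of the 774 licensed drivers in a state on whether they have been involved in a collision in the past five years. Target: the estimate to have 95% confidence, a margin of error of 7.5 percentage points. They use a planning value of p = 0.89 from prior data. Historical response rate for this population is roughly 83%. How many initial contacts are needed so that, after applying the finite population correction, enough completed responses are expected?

For 95% confidence, z = 1.960.
Completed interviews needed (unadjusted): n₀ = 1.960² × 0.0979 / 0.075² ≈ 66.86 → 67.
FPC for N = 774: n = 67 / (1 + 66/774) = 67 / 1.0853 ≈ 61.74 → 62.
At an 83% response rate, contacts needed = 62 / 0.83 ≈ 74.70 → 75.

75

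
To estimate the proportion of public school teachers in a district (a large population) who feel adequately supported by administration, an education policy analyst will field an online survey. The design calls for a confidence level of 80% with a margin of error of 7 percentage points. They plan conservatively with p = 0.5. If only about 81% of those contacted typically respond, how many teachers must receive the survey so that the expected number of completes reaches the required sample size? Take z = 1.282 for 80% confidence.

104

Completed interviews needed: n₀ = 1.282² × 0.2500 / 0.070² ≈ 83.85 → 84.
At an 81% response rate, contacts needed = 84 / 0.81 ≈ 103.70 → 104.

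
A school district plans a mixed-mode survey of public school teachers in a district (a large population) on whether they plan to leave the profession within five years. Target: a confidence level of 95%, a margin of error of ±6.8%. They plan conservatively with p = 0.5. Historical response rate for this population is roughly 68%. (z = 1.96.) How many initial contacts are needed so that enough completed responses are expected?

Completed interviews needed: n₀ = 1.96² × 0.2500 / 0.068² ≈ 207.70 → 208.
At a 68% response rate, contacts needed = 208 / 0.68 ≈ 305.88 → 306.

306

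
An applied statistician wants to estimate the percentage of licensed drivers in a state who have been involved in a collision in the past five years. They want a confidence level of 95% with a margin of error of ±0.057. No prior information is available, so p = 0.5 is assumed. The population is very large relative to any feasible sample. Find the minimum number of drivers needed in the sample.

For 95% confidence, z = 1.96.
With p = 0.5, p(1−p) = 0.25.
n = z²·p(1−p)/E² = 1.96² × 0.2500 / 0.057² = 3.8416 × 0.2500 / 0.003249 ≈ 295.60.
Rounding up gives n = 296.

296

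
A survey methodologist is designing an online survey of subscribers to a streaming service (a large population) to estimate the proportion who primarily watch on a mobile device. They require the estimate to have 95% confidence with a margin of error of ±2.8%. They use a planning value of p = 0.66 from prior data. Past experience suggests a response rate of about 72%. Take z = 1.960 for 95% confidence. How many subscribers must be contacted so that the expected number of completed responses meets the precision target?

1528

Completed interviews needed: n₀ = 1.960² × 0.2244 / 0.028² ≈ 1099.56 → 1100.
At a 72% response rate, contacts needed = 1100 / 0.72 ≈ 1527.78 → 1528.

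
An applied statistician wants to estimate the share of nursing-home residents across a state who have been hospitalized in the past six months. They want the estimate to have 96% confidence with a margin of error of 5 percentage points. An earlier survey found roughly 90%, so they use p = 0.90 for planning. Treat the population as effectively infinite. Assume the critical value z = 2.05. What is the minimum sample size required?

152

With p = 0.90, p(1−p) = 0.0900.
n = z²·p(1−p)/E² = 2.05² × 0.0900 / 0.050² = 4.2025 × 0.0900 / 0.002500 ≈ 151.29.
Rounding up gives n = 152.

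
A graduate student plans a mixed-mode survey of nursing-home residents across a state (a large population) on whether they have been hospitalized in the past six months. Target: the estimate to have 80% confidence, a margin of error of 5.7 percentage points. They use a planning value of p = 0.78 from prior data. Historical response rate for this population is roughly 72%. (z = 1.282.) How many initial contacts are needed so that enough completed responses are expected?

Completed interviews needed: n₀ = 1.282² × 0.1716 / 0.057² ≈ 86.80 → 87.
At a 72% response rate, contacts needed = 87 / 0.72 ≈ 120.83 → 121.

121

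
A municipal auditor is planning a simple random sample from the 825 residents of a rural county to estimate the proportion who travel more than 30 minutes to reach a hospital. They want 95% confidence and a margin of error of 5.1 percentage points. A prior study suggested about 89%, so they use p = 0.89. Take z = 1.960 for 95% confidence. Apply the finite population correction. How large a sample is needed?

124

Unadjusted: n₀ = 1.960² × 0.89 × 0.11 / 0.051² ≈ 144.60, so n₀ = 145.
Finite population correction with N = 825: n = n₀ / (1 + (n₀−1)/N) = 145 / (1 + 144/825) = 145 / 1.1745 ≈ 123.45.
Rounding up, n = 124.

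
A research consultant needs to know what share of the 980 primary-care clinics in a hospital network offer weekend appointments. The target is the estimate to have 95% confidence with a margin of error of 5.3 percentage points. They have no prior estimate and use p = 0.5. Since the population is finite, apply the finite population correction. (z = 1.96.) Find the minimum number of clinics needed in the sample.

254

Unadjusted: n₀ = 1.96² × 0.50 × 0.50 / 0.053² ≈ 341.90, so n₀ = 342.
Finite population correction with N = 980: n = n₀ / (1 + (n₀−1)/N) = 342 / (1 + 341/980) = 342 / 1.3480 ≈ 253.72.
Rounding up, n = 254.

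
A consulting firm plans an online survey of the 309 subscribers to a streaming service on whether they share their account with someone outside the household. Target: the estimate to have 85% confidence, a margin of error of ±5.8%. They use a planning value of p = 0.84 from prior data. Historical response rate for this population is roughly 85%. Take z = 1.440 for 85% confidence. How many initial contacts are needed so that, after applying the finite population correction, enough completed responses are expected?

Completed interviews needed (unadjusted): n₀ = 1.440² × 0.1344 / 0.058² ≈ 82.85 → 83.
FPC for N = 309: n = 83 / (1 + 82/309) = 83 / 1.2654 ≈ 65.59 → 66.
At an 85% response rate, contacts needed = 66 / 0.85 ≈ 77.65 → 78.

78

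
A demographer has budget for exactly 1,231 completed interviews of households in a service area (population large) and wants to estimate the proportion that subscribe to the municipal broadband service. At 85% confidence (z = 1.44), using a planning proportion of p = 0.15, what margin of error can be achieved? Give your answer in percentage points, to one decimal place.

SE(p̂) = √[p(1−p)/n] = √[0.1275/1231] = 0.01018.
E = z × SE = 1.44 × 0.01018 = 0.01466, or 1.5 percentage points.

1.5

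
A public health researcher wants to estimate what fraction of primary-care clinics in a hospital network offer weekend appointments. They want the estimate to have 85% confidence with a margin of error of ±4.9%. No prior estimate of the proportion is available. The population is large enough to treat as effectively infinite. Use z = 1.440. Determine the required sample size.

With no prior estimate, use p = 0.5, giving p(1−p) = 0.25.
n = z²·p(1−p)/E² = 1.440² × 0.2500 / 0.049² = 2.0736 × 0.2500 / 0.002401 ≈ 215.91.
Rounding up gives n = 216.

216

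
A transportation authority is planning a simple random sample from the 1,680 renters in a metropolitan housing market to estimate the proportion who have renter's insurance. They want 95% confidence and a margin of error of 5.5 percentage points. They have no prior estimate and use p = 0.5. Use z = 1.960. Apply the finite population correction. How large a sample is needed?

268

Unadjusted: n₀ = 1.960² × 0.50 × 0.50 / 0.055² ≈ 317.49, so n₀ = 318.
Finite population correction with N = 1,680: n = n₀ / (1 + (n₀−1)/N) = 318 / (1 + 317/1680) = 318 / 1.1887 ≈ 267.52.
Rounding up, n = 268.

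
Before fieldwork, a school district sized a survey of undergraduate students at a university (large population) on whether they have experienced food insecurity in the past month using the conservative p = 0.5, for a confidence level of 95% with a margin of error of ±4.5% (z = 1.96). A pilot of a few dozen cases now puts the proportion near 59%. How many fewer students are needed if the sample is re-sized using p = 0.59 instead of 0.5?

16

Conservative (p = 0.5): n = 1.96² × 0.25 / 0.045² ≈ 474.27 → 475.
Using p = 0.59: p(1−p) = 0.2419, so n = 1.96² × 0.2419 / 0.045² ≈ 458.91 → 459.
Reduction: 475 − 459 = 16.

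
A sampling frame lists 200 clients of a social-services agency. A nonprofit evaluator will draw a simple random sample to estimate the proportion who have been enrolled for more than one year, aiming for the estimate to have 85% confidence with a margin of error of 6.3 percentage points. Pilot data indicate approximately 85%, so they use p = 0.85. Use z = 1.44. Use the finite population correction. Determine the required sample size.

Unadjusted: n₀ = 1.44² × 0.85 × 0.15 / 0.063² ≈ 66.61, so n₀ = 67.
Finite population correction with N = 200: n = n₀ / (1 + (n₀−1)/N) = 67 / (1 + 66/200) = 67 / 1.3300 ≈ 50.38.
Rounding up, n = 51.

51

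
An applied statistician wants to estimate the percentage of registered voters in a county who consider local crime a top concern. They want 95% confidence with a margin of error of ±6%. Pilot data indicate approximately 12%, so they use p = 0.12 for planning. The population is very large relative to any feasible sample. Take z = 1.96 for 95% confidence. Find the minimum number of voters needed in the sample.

113

With p = 0.12, p(1−p) = 0.1056.
n = z²·p(1−p)/E² = 1.96² × 0.1056 / 0.060² = 3.8416 × 0.1056 / 0.003600 ≈ 112.69.
Rounding up gives n = 113.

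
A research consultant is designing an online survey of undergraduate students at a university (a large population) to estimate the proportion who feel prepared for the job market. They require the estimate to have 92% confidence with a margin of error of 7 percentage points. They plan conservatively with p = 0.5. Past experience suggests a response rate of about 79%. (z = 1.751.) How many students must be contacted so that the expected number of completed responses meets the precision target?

199

Completed interviews needed: n₀ = 1.751² × 0.2500 / 0.070² ≈ 156.43 → 157.
At a 79% response rate, contacts needed = 157 / 0.79 ≈ 198.73 → 199.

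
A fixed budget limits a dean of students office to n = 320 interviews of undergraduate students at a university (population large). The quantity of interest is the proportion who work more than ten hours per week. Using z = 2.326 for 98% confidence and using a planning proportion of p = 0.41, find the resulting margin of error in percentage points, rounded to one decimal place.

SE(p̂) = √[p(1−p)/n] = √[0.2419/320] = 0.02749.
E = z × SE = 2.326 × 0.02749 = 0.06395, or 6.4 percentage points.

6.4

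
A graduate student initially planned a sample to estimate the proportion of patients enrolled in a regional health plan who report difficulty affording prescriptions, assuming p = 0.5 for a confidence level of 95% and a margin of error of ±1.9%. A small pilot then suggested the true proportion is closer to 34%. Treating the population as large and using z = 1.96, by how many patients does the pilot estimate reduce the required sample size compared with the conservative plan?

273

Conservative (p = 0.5): n = 1.96² × 0.25 / 0.019² ≈ 2660.39 → 2661.
Using p = 0.34: p(1−p) = 0.2244, so n = 1.96² × 0.2244 / 0.019² ≈ 2387.96 → 2388.
Reduction: 2661 − 2388 = 273.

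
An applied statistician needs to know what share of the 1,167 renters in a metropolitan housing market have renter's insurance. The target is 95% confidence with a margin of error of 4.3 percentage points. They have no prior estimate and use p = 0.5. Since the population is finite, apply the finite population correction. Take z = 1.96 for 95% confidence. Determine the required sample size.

360

Unadjusted: n₀ = 1.96² × 0.50 × 0.50 / 0.043² ≈ 519.42, so n₀ = 520.
Finite population correction with N = 1,167: n = n₀ / (1 + (n₀−1)/N) = 520 / (1 + 519/1167) = 520 / 1.4447 ≈ 359.93.
Rounding up, n = 360.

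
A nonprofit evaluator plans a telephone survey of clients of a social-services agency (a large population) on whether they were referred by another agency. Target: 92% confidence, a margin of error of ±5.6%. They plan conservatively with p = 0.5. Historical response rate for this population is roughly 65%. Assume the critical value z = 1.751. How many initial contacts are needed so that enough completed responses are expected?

377

Completed interviews needed: n₀ = 1.751² × 0.2500 / 0.056² ≈ 244.42 → 245.
At a 65% response rate, contacts needed = 245 / 0.65 ≈ 376.92 → 377.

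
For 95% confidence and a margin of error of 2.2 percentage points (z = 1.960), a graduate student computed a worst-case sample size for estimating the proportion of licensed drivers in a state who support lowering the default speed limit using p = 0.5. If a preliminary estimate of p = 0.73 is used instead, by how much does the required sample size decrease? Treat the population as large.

420

Conservative (p = 0.5): n = 1.960² × 0.25 / 0.022² ≈ 1984.30 → 1985.
Using p = 0.73: p(1−p) = 0.1971, so n = 1.960² × 0.1971 / 0.022² ≈ 1564.42 → 1565.
Reduction: 1985 − 1565 = 420.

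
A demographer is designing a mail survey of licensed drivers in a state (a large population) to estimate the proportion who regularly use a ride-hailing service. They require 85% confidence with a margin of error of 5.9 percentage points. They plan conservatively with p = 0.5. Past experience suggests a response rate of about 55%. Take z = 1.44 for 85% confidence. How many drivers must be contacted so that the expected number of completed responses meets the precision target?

Completed interviews needed: n₀ = 1.44² × 0.2500 / 0.059² ≈ 148.92 → 149.
At a 55% response rate, contacts needed = 149 / 0.55 ≈ 270.91 → 271.

271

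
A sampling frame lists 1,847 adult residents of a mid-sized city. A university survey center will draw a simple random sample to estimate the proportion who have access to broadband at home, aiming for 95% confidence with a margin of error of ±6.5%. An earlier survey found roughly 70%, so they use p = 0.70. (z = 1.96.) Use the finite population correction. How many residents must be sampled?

174

Unadjusted: n₀ = 1.96² × 0.70 × 0.30 / 0.065² ≈ 190.94, so n₀ = 191.
Finite population correction with N = 1,847: n = n₀ / (1 + (n₀−1)/N) = 191 / (1 + 190/1847) = 191 / 1.1029 ≈ 173.18.
Rounding up, n = 174.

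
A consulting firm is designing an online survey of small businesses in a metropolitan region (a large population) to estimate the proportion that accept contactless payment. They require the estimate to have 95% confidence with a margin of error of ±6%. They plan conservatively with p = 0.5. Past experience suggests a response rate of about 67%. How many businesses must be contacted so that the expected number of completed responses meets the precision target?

399

For 95% confidence, z = 1.96.
Completed interviews needed: n₀ = 1.96² × 0.2500 / 0.060² ≈ 266.78 → 267.
At a 67% response rate, contacts needed = 267 / 0.67 ≈ 398.51 → 399.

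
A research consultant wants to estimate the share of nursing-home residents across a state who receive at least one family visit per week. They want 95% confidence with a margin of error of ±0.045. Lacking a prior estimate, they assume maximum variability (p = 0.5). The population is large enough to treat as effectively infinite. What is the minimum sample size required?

For 95% confidence, z = 1.96.
With p = 0.5, p(1−p) = 0.25.
n = z²·p(1−p)/E² = 1.96² × 0.2500 / 0.045² = 3.8416 × 0.2500 / 0.002025 ≈ 474.27.
Rounding up gives n = 475.

475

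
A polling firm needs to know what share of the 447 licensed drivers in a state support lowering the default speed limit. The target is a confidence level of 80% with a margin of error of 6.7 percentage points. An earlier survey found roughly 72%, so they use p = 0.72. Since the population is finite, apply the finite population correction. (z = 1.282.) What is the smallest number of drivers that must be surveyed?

Unadjusted: n₀ = 1.282² × 0.72 × 0.28 / 0.067² ≈ 73.81, so n₀ = 74.
Finite population correction with N = 447: n = n₀ / (1 + (n₀−1)/N) = 74 / (1 + 73/447) = 74 / 1.1633 ≈ 63.61.
Rounding up, n = 64.

64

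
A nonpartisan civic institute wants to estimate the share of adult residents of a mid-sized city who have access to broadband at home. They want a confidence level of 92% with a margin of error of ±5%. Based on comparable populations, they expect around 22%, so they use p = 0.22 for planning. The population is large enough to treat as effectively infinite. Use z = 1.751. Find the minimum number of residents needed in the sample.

With p = 0.22, p(1−p) = 0.1716.
n = z²·p(1−p)/E² = 1.751² × 0.1716 / 0.050² = 3.0660 × 0.1716 / 0.002500 ≈ 210.45.
Rounding up gives n = 211.

211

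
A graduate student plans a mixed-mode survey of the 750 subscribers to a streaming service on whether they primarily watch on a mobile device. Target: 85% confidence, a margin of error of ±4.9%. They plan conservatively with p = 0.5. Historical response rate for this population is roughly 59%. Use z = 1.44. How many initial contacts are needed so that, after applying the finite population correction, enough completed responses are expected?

Completed interviews needed (unadjusted): n₀ = 1.44² × 0.2500 / 0.049² ≈ 215.91 → 216.
FPC for N = 750: n = 216 / (1 + 215/750) = 216 / 1.2867 ≈ 167.88 → 168.
At a 59% response rate, contacts needed = 168 / 0.59 ≈ 284.75 → 285.

285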